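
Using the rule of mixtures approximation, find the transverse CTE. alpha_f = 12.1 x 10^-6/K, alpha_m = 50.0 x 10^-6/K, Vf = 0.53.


alpha_2 = alpha_f*Vf + alpha_m*(1-Vf) = 12.1*0.53 + 50.0*0.47 = 29.9 x 10^-6/K

29.9 x 10^-6/K


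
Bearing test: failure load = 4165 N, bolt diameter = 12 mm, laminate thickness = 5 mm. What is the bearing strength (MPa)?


sigma_br = F/(d*h) = 4165/(12*5) = 69.4 MPa

69.4 MPa


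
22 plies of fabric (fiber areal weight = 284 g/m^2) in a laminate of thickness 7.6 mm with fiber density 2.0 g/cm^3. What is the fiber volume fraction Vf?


Vf = n * FAW / (rho_f * h * 1000) = 22 * 284 / (2.0 * 7.6 * 1000) = 0.4111

0.4111


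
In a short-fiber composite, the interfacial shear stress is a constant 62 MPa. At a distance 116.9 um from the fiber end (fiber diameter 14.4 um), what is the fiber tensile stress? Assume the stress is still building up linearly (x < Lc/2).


Force balance: sigma_f * (pi*d^2/4) = tau * (pi*d) * x  ->  sigma_f = 4 * tau * x / d
sigma_f = 4 * 62 * 116.9 / 14.4 = 2013.3 MPa

2013.3 MPa


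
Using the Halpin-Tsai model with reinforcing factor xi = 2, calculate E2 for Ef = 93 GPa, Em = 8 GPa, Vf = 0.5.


eta = (Ef/Em - 1)/(Ef/Em + xi) = (11.625 - 1)/(11.625 + 2) = 0.7798
E2 = Em*(1+xi*eta*Vf)/(1-eta*Vf) = 23.34 GPa

23.34 GPa


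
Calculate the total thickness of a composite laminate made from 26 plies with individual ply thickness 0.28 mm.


h = n * t_ply = 26 * 0.28 = 7.28 mm

7.28 mm


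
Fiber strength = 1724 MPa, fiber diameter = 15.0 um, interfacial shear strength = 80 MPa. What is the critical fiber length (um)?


Lc = sigma_f * d / (2 * tau_i) = 1724 * 15.0 / (2 * 80) = 161.6 um

161.6 um


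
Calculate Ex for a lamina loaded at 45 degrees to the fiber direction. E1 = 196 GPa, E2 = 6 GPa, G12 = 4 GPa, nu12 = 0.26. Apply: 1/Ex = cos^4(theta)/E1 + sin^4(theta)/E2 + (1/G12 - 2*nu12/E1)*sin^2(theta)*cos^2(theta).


cos^4(45) = 0.25, sin^4(45) = 0.25, sin^2(45)*cos^2(45) = 0.25
1/G12 - 2*nu12/E1 = 1/4 - 2*0.26/196 = 0.247347 GPa^-1
1/Ex = 0.25/196 + 0.25/6 + 0.247347*0.25 = 0.1047789 GPa^-1
Ex = 9.54 GPa

9.54 GPa


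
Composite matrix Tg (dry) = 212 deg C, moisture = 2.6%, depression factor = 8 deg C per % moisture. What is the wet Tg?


Tg_wet = Tg_dry - k*moisture = 212 - 8*2.6 = 191.2 deg C

191.2 deg C


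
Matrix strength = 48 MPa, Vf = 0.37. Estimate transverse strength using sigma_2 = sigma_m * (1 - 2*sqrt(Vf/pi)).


factor = 1 - 2*sqrt(0.37/pi) = 0.3136
sigma_2 = 48 * 0.3136 = 15.05 MPa

15.05 MPa


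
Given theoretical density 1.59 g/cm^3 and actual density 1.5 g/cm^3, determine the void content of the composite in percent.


Void% = (rho_theo - rho_actual)/rho_theo * 100 = (1.59 - 1.5)/1.59 * 100 = 5.66%

5.66%


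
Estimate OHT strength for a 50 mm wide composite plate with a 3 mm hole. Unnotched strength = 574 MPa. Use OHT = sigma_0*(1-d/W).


OHT = sigma_0*(1-d/W) = 574*(1-3/50) = 539.6 MPa

539.6 MPa


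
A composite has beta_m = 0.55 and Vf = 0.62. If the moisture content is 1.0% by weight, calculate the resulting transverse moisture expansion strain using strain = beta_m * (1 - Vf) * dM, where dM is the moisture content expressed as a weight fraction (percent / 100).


dM = 1.0/100 = 0.01
strain = beta_m * (1-Vf) * dM = 0.55 * 0.38 * 0.01 = 0.00209

0.00209


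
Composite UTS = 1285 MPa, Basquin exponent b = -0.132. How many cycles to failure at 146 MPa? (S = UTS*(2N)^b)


N = 0.5 * (S/UTS)^(1/b) = 0.5 * (146/1285)^(1/-0.132) = 7.1557e+06 cycles

7.1557e+06 cycles


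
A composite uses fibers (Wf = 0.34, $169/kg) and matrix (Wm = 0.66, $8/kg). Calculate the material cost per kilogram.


Cost = cost_f*Wf + cost_m*Wm = 169*0.34 + 8*0.66 = $62.74/kg

$62.74/kg


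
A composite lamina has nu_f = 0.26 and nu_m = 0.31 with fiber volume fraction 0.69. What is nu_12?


nu_12 = nu_f*Vf + nu_m*(1-Vf) = 0.26*0.69 + 0.31*0.31 = 0.2755

0.2755


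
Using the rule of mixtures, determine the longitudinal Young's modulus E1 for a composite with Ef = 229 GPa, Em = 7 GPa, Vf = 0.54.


E1 = Ef*Vf + Em*(1-Vf) = 229*0.54 + 7*0.46 = 126.88 GPa

126.88 GPa


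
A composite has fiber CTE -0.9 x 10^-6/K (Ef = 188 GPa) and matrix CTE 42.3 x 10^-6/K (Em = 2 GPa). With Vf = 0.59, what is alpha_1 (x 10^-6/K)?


E1 = Ef*Vf + Em*(1-Vf) = 111.74
alpha_1 = (alpha_f*Ef*Vf + alpha_m*Em*(1-Vf))/E1 = -0.58 x 10^-6/K

-0.58 x 10^-6/K


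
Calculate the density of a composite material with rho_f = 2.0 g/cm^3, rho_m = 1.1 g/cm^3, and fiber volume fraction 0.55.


rho_c = rho_f*Vf + rho_m*(1-Vf) = 2.0*0.55 + 1.1*0.45 = 1.595 g/cm^3

1.595 g/cm^3


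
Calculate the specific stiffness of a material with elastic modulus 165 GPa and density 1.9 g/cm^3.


Specific stiffness = E/rho = 165/1.9 = 86.8 GPa/(g/cm^3)

86.8 GPa/(g/cm^3)


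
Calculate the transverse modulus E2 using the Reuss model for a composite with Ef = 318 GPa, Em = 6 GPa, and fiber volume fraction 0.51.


1/E2 = Vf/Ef + (1-Vf)/Em = 0.51/318 + 0.49/6
E2 = 12.01 GPa

12.01 GPa


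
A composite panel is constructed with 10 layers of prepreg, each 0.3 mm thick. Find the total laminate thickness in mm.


h = n * t_ply = 10 * 0.3 = 3.0 mm

3.0 mm


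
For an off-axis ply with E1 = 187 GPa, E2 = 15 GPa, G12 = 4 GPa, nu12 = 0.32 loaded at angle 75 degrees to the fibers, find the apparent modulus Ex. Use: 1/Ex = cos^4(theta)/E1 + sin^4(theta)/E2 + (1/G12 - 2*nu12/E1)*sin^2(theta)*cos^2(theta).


cos^4(75) = 0.004487, sin^4(75) = 0.870513, sin^2(75)*cos^2(75) = 0.0625
1/G12 - 2*nu12/E1 = 1/4 - 2*0.32/187 = 0.246578 GPa^-1
1/Ex = 0.004487/187 + 0.870513/15 + 0.246578*0.0625 = 0.0734693 GPa^-1
Ex = 13.61 GPa

13.61 GPa


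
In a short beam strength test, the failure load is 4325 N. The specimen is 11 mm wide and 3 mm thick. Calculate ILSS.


ILSS = 3F/(4bh) = 3*4325/(4*11*3) = 98.3 MPa

98.3 MPa


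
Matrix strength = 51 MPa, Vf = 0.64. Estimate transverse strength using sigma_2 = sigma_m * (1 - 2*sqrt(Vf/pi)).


factor = 1 - 2*sqrt(0.64/pi) = 0.0973
sigma_2 = 51 * 0.0973 = 4.96 MPa

4.96 MPa


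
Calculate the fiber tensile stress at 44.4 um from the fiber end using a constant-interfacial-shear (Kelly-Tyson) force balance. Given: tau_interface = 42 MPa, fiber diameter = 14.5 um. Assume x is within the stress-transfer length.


Force balance: sigma_f * (pi*d^2/4) = tau * (pi*d) * x  ->  sigma_f = 4 * tau * x / d
sigma_f = 4 * 42 * 44.4 / 14.5 = 514.4 MPa

514.4 MPa


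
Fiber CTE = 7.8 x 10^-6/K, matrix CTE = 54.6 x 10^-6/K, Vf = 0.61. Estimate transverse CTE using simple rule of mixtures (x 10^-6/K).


alpha_2 = alpha_f*Vf + alpha_m*(1-Vf) = 7.8*0.61 + 54.6*0.39 = 26.1 x 10^-6/K

26.1 x 10^-6/K


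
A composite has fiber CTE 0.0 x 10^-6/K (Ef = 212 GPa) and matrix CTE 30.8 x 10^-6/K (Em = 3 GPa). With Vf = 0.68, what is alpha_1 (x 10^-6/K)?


E1 = Ef*Vf + Em*(1-Vf) = 145.12
alpha_1 = (alpha_f*Ef*Vf + alpha_m*Em*(1-Vf))/E1 = 0.2 x 10^-6/K

0.2 x 10^-6/K


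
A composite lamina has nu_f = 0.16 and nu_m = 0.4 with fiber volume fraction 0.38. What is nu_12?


nu_12 = nu_f*Vf + nu_m*(1-Vf) = 0.16*0.38 + 0.4*0.62 = 0.3088

0.3088


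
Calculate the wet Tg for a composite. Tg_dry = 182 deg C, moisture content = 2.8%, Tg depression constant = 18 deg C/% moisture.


Tg_wet = Tg_dry - k*moisture = 182 - 18*2.8 = 131.6 deg C

131.6 deg C


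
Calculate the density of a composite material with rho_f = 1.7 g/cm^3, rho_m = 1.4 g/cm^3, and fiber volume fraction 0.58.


rho_c = rho_f*Vf + rho_m*(1-Vf) = 1.7*0.58 + 1.4*0.42 = 1.574 g/cm^3

1.574 g/cm^3


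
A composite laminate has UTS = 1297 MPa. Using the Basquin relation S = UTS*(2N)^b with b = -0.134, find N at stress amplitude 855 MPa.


N = 0.5 * (S/UTS)^(1/b) = 0.5 * (855/1297)^(1/-0.134) = 11.2078 cycles

11.2078 cycles


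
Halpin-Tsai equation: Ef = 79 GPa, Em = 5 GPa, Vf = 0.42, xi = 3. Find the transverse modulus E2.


eta = (Ef/Em - 1)/(Ef/Em + xi) = (15.8 - 1)/(15.8 + 3) = 0.7872
E2 = Em*(1+xi*eta*Vf)/(1-eta*Vf) = 14.88 GPa

14.88 GPa


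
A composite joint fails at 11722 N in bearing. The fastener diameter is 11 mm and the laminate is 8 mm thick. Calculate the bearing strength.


sigma_br = F/(d*h) = 11722/(11*8) = 133.2 MPa

133.2 MPa


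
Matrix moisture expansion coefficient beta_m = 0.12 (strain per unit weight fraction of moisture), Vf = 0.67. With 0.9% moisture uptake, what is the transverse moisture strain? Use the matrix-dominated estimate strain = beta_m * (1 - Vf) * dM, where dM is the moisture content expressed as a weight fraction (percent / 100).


dM = 0.9/100 = 0.009
strain = beta_m * (1-Vf) * dM = 0.12 * 0.33 * 0.009 = 0.0003564

0.0003564


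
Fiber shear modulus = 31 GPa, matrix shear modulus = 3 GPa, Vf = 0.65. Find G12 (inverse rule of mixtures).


1/G12 = Vf/Gf + (1-Vf)/Gm = 0.65/31 + 0.35/3
G12 = 7.27 GPa

7.27 GPa


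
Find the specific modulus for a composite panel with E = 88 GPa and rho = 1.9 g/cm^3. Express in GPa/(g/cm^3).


Specific stiffness = E/rho = 88/1.9 = 46.3 GPa/(g/cm^3)

46.3 GPa/(g/cm^3)


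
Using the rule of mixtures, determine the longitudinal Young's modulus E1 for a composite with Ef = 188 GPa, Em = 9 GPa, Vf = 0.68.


E1 = Ef*Vf + Em*(1-Vf) = 188*0.68 + 9*0.32 = 130.72 GPa

130.72 GPa


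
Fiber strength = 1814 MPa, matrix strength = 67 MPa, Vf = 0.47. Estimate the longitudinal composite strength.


sigma_1 = sigma_f*Vf + sigma_m*(1-Vf) = 1814*0.47 + 67*0.53 = 888.1 MPa

888.1 MPa


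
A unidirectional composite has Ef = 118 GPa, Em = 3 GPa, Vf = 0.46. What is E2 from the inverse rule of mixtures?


1/E2 = Vf/Ef + (1-Vf)/Em = 0.46/118 + 0.54/3
E2 = 5.44 GPa

5.44 GPa


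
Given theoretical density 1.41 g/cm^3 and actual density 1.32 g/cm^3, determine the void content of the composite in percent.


Void% = (rho_theo - rho_actual)/rho_theo * 100 = (1.41 - 1.32)/1.41 * 100 = 6.38%

6.38%


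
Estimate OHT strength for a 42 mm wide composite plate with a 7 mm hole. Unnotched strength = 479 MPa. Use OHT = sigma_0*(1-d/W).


OHT = sigma_0*(1-d/W) = 479*(1-7/42) = 399.2 MPa

399.2 MPa


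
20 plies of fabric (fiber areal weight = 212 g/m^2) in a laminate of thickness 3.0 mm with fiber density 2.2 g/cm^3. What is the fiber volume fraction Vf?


Vf = n * FAW / (rho_f * h * 1000) = 20 * 212 / (2.2 * 3.0 * 1000) = 0.6424

0.6424


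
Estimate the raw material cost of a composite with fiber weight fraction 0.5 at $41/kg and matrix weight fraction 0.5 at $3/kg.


Cost = cost_f*Wf + cost_m*Wm = 41*0.5 + 3*0.5 = $22.0/kg

$22.0/kg


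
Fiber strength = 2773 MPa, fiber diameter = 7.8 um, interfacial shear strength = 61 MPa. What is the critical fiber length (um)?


Lc = sigma_f * d / (2 * tau_i) = 2773 * 7.8 / (2 * 61) = 177.3 um

177.3 um


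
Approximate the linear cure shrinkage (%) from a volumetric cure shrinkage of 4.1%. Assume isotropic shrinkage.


Linear shrinkage ≈ vol_shrink/3 = 4.1/3 = 1.367%

1.367%


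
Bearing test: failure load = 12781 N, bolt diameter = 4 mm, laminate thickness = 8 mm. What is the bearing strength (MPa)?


sigma_br = F/(d*h) = 12781/(4*8) = 399.4 MPa

399.4 MPa


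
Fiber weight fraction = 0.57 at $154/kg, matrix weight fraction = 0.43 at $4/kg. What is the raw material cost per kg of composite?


Cost = cost_f*Wf + cost_m*Wm = 154*0.57 + 4*0.43 = $89.5/kg

$89.5/kg


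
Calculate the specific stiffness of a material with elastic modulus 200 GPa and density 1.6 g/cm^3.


Specific stiffness = E/rho = 200/1.6 = 125.0 GPa/(g/cm^3)

125.0 GPa/(g/cm^3)


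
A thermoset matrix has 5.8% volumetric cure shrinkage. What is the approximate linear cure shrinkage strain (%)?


Linear shrinkage ≈ vol_shrink/3 = 5.8/3 = 1.933%

1.933%


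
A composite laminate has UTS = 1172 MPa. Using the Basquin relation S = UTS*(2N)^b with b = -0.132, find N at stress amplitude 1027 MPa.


N = 0.5 * (S/UTS)^(1/b) = 0.5 * (1027/1172)^(1/-0.132) = 1.3599 cycles

1.3599 cycles


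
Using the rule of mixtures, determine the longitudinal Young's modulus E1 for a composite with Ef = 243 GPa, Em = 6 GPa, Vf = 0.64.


E1 = Ef*Vf + Em*(1-Vf) = 243*0.64 + 6*0.36 = 157.68 GPa

157.68 GPa


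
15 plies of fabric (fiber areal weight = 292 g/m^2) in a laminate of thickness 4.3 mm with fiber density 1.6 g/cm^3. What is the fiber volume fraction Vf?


Vf = n * FAW / (rho_f * h * 1000) = 15 * 292 / (1.6 * 4.3 * 1000) = 0.6366

0.6366


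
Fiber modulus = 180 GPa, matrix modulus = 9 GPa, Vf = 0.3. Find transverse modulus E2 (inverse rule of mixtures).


1/E2 = Vf/Ef + (1-Vf)/Em = 0.3/180 + 0.7/9
E2 = 12.59 GPa

12.59 GPa


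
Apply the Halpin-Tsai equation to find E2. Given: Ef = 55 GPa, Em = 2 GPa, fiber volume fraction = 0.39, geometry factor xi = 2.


eta = (Ef/Em - 1)/(Ef/Em + xi) = (27.5 - 1)/(27.5 + 2) = 0.8983
E2 = Em*(1+xi*eta*Vf)/(1-eta*Vf) = 5.24 GPa

5.24 GPa


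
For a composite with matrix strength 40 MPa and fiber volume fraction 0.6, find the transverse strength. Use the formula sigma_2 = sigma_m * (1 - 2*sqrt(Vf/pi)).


factor = 1 - 2*sqrt(0.6/pi) = 0.126
sigma_2 = 40 * 0.126 = 5.04 MPa

5.04 MPa


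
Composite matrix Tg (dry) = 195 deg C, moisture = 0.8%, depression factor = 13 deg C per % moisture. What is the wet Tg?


Tg_wet = Tg_dry - k*moisture = 195 - 13*0.8 = 184.6 deg C

184.6 deg C


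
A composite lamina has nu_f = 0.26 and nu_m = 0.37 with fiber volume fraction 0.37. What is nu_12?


nu_12 = nu_f*Vf + nu_m*(1-Vf) = 0.26*0.37 + 0.37*0.63 = 0.3293

0.3293


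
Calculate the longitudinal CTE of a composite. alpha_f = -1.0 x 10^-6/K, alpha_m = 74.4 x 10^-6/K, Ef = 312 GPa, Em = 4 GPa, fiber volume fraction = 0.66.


E1 = Ef*Vf + Em*(1-Vf) = 207.28
alpha_1 = (alpha_f*Ef*Vf + alpha_m*Em*(1-Vf))/E1 = -0.51 x 10^-6/K

-0.51 x 10^-6/K


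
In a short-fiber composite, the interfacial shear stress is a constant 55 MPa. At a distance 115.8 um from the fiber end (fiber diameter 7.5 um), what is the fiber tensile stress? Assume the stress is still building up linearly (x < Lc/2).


Force balance: sigma_f * (pi*d^2/4) = tau * (pi*d) * x  ->  sigma_f = 4 * tau * x / d
sigma_f = 4 * 55 * 115.8 / 7.5 = 3396.8 MPa

3396.8 MPa


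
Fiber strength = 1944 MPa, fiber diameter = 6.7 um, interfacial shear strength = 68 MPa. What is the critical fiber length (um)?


Lc = sigma_f * d / (2 * tau_i) = 1944 * 6.7 / (2 * 68) = 95.8 um

95.8 um


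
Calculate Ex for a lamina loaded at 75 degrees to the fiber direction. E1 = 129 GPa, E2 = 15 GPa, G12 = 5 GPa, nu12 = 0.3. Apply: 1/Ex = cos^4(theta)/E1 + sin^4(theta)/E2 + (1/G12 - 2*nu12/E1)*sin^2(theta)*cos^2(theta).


cos^4(75) = 0.004487, sin^4(75) = 0.870513, sin^2(75)*cos^2(75) = 0.0625
1/G12 - 2*nu12/E1 = 1/5 - 2*0.3/129 = 0.195349 GPa^-1
1/Ex = 0.004487/129 + 0.870513/15 + 0.195349*0.0625 = 0.0702783 GPa^-1
Ex = 14.23 GPa

14.23 GPa


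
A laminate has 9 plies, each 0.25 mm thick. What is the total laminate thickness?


h = n * t_ply = 9 * 0.25 = 2.25 mm

2.25 mm


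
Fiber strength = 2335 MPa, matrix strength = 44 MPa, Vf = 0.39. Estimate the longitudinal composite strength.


sigma_1 = sigma_f*Vf + sigma_m*(1-Vf) = 2335*0.39 + 44*0.61 = 937.5 MPa

937.5 MPa


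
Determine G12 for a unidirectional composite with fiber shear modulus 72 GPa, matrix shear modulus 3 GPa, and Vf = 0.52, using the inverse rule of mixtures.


1/G12 = Vf/Gf + (1-Vf)/Gm = 0.52/72 + 0.48/3
G12 = 5.98 GPa

5.98 GPa


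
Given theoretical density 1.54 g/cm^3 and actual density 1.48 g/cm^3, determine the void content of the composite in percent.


Void% = (rho_theo - rho_actual)/rho_theo * 100 = (1.54 - 1.48)/1.54 * 100 = 3.9%

3.9%


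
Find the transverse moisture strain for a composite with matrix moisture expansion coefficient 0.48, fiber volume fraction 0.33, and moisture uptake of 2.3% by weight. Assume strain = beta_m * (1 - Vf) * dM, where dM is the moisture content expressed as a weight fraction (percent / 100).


dM = 2.3/100 = 0.023
strain = beta_m * (1-Vf) * dM = 0.48 * 0.67 * 0.023 = 0.0073968

0.0073968


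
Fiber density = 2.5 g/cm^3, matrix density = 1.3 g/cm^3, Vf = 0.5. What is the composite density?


rho_c = rho_f*Vf + rho_m*(1-Vf) = 2.5*0.5 + 1.3*0.5 = 1.9 g/cm^3

1.9 g/cm^3


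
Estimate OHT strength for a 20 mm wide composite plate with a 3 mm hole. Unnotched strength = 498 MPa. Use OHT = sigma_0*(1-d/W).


OHT = sigma_0*(1-d/W) = 498*(1-3/20) = 423.3 MPa

423.3 MPa


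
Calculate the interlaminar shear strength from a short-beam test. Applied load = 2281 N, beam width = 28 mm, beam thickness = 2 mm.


ILSS = 3F/(4bh) = 3*2281/(4*28*2) = 30.55 MPa

30.55 MPa


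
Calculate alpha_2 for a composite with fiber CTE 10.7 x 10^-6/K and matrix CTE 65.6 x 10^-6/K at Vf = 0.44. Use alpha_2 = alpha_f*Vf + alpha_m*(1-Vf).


alpha_2 = alpha_f*Vf + alpha_m*(1-Vf) = 10.7*0.44 + 65.6*0.56 = 41.4 x 10^-6/K

41.4 x 10^-6/K


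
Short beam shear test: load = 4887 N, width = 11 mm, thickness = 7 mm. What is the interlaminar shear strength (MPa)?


ILSS = 3F/(4bh) = 3*4887/(4*11*7) = 47.6 MPa

47.6 MPa


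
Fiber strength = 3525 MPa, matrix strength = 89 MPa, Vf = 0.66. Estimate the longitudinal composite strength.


sigma_1 = sigma_f*Vf + sigma_m*(1-Vf) = 3525*0.66 + 89*0.34 = 2356.8 MPa

2356.8 MPa


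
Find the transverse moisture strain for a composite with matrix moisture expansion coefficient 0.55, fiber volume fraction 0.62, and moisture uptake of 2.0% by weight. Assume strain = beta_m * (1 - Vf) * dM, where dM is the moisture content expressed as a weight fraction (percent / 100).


dM = 2.0/100 = 0.02
strain = beta_m * (1-Vf) * dM = 0.55 * 0.38 * 0.02 = 0.00418

0.00418


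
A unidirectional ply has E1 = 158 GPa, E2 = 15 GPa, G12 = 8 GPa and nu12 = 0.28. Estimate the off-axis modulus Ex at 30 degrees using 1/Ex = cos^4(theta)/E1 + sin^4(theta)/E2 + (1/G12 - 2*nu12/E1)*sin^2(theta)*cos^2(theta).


cos^4(30) = 0.5625, sin^4(30) = 0.0625, sin^2(30)*cos^2(30) = 0.1875
1/G12 - 2*nu12/E1 = 1/8 - 2*0.28/158 = 0.121456 GPa^-1
1/Ex = 0.5625/158 + 0.0625/15 + 0.121456*0.1875 = 0.0304997 GPa^-1
Ex = 32.79 GPa

32.79 GPa


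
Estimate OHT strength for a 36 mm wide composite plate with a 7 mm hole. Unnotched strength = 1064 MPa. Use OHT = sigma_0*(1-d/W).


OHT = sigma_0*(1-d/W) = 1064*(1-7/36) = 857.1 MPa

857.1 MPa


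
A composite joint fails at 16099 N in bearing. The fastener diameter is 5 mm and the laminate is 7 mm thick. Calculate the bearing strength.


sigma_br = F/(d*h) = 16099/(5*7) = 460.0 MPa

460.0 MPa


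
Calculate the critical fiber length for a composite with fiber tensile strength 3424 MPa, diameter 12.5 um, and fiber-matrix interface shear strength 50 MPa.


Lc = sigma_f * d / (2 * tau_i) = 3424 * 12.5 / (2 * 50) = 428.0 um

428.0 um


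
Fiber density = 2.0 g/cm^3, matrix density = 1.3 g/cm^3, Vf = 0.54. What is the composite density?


rho_c = rho_f*Vf + rho_m*(1-Vf) = 2.0*0.54 + 1.3*0.46 = 1.678 g/cm^3

1.678 g/cm^3


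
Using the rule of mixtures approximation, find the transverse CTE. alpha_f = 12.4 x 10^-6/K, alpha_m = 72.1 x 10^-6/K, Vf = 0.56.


alpha_2 = alpha_f*Vf + alpha_m*(1-Vf) = 12.4*0.56 + 72.1*0.44 = 38.7 x 10^-6/K

38.7 x 10^-6/K


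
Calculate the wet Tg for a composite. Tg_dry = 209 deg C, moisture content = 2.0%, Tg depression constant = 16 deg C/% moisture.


Tg_wet = Tg_dry - k*moisture = 209 - 16*2.0 = 177.0 deg C

177.0 deg C


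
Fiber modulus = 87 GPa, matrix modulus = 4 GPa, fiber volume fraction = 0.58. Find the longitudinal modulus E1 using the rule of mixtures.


E1 = Ef*Vf + Em*(1-Vf) = 87*0.58 + 4*0.42 = 52.14 GPa

52.14 GPa


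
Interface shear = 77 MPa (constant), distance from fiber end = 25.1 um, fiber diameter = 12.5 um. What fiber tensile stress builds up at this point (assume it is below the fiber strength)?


Force balance: sigma_f * (pi*d^2/4) = tau * (pi*d) * x  ->  sigma_f = 4 * tau * x / d
sigma_f = 4 * 77 * 25.1 / 12.5 = 618.5 MPa

618.5 MPa


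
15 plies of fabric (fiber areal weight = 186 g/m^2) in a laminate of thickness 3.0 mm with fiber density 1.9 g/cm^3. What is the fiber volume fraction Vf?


Vf = n * FAW / (rho_f * h * 1000) = 15 * 186 / (1.9 * 3.0 * 1000) = 0.4895

0.4895


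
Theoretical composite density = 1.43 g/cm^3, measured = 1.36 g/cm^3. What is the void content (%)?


Void% = (rho_theo - rho_actual)/rho_theo * 100 = (1.43 - 1.36)/1.43 * 100 = 4.9%

4.9%


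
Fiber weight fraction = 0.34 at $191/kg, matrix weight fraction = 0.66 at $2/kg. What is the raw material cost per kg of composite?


Cost = cost_f*Wf + cost_m*Wm = 191*0.34 + 2*0.66 = $66.26/kg

$66.26/kg


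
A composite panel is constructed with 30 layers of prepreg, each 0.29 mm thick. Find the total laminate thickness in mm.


h = n * t_ply = 30 * 0.29 = 8.7 mm

8.7 mm


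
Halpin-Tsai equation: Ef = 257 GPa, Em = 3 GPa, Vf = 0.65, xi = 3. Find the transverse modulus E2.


eta = (Ef/Em - 1)/(Ef/Em + xi) = (85.6667 - 1)/(85.6667 + 3) = 0.9549
E2 = Em*(1+xi*eta*Vf)/(1-eta*Vf) = 22.64 GPa

22.64 GPa


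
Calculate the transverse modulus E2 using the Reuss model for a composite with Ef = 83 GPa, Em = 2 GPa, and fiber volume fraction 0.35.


1/E2 = Vf/Ef + (1-Vf)/Em = 0.35/83 + 0.65/2
E2 = 3.04 GPa

3.04 GPa


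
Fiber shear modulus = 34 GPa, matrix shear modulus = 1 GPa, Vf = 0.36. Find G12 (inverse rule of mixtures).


1/G12 = Vf/Gf + (1-Vf)/Gm = 0.36/34 + 0.64/1
G12 = 1.54 GPa

1.54 GPa


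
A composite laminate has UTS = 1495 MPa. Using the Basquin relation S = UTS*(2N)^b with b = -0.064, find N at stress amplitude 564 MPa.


N = 0.5 * (S/UTS)^(1/b) = 0.5 * (564/1495)^(1/-0.064) = 2.0606e+06 cycles

2.0606e+06 cycles


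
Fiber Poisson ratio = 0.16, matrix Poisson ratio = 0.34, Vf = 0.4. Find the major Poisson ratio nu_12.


nu_12 = nu_f*Vf + nu_m*(1-Vf) = 0.16*0.4 + 0.34*0.6 = 0.268

0.268


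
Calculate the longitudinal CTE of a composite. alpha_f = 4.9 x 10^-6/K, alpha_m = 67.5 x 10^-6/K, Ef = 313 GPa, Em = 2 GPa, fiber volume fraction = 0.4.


E1 = Ef*Vf + Em*(1-Vf) = 126.4
alpha_1 = (alpha_f*Ef*Vf + alpha_m*Em*(1-Vf))/E1 = 5.49 x 10^-6/K

5.49 x 10^-6/K


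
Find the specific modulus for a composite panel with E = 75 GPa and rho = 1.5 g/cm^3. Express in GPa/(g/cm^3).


Specific stiffness = E/rho = 75/1.5 = 50.0 GPa/(g/cm^3)

50.0 GPa/(g/cm^3)


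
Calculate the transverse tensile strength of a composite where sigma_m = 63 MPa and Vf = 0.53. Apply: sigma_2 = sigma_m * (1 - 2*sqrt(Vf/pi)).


factor = 1 - 2*sqrt(0.53/pi) = 0.1785
sigma_2 = 63 * 0.1785 = 11.25 MPa

11.25 MPa


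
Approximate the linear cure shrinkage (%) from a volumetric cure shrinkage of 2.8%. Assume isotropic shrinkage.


Linear shrinkage ≈ vol_shrink/3 = 2.8/3 = 0.933%

0.933%


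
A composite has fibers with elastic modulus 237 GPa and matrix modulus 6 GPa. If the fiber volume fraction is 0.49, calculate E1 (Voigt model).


E1 = Ef*Vf + Em*(1-Vf) = 237*0.49 + 6*0.51 = 119.19 GPa

119.19 GPa


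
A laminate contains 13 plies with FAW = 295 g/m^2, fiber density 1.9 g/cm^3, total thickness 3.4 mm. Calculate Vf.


Vf = n * FAW / (rho_f * h * 1000) = 13 * 295 / (1.9 * 3.4 * 1000) = 0.5937

0.5937


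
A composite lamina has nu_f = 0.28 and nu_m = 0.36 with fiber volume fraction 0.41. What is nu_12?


nu_12 = nu_f*Vf + nu_m*(1-Vf) = 0.28*0.41 + 0.36*0.59 = 0.3272

0.3272


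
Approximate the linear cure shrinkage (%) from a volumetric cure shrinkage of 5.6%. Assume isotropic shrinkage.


Linear shrinkage ≈ vol_shrink/3 = 5.6/3 = 1.867%

1.867%


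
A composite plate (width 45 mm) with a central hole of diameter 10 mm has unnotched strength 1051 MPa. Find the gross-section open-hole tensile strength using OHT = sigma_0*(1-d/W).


OHT = sigma_0*(1-d/W) = 1051*(1-10/45) = 817.4 MPa

817.4 MPa


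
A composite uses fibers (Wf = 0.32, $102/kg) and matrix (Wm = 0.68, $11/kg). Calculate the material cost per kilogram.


Cost = cost_f*Wf + cost_m*Wm = 102*0.32 + 11*0.68 = $40.12/kg

$40.12/kg


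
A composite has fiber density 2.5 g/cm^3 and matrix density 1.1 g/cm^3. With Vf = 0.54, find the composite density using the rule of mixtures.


rho_c = rho_f*Vf + rho_m*(1-Vf) = 2.5*0.54 + 1.1*0.46 = 1.856 g/cm^3

1.856 g/cm^3


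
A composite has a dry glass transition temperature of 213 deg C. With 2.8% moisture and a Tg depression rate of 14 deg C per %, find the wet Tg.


Tg_wet = Tg_dry - k*moisture = 213 - 14*2.8 = 173.8 deg C

173.8 deg C


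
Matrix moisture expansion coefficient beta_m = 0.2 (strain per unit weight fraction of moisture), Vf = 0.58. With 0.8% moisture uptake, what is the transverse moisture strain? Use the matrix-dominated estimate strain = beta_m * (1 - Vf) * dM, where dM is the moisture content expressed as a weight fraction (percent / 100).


dM = 0.8/100 = 0.008
strain = beta_m * (1-Vf) * dM = 0.2 * 0.42 * 0.008 = 0.000672

0.000672


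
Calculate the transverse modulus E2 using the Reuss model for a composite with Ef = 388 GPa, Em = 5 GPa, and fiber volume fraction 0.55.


1/E2 = Vf/Ef + (1-Vf)/Em = 0.55/388 + 0.45/5
E2 = 10.94 GPa

10.94 GPa


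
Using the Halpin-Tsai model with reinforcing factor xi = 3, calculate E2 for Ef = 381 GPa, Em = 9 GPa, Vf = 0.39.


eta = (Ef/Em - 1)/(Ef/Em + xi) = (42.3333 - 1)/(42.3333 + 3) = 0.9118
E2 = Em*(1+xi*eta*Vf)/(1-eta*Vf) = 28.86 GPa

28.86 GPa


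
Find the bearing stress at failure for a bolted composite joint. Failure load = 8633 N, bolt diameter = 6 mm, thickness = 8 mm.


sigma_br = F/(d*h) = 8633/(6*8) = 179.9 MPa

179.9 MPa


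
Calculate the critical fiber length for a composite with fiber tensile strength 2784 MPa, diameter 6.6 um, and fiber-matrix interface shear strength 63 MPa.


Lc = sigma_f * d / (2 * tau_i) = 2784 * 6.6 / (2 * 63) = 145.8 um

145.8 um


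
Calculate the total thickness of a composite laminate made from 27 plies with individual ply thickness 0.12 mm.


h = n * t_ply = 27 * 0.12 = 3.24 mm

3.24 mm


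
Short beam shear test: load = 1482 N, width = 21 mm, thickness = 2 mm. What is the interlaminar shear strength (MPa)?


ILSS = 3F/(4bh) = 3*1482/(4*21*2) = 26.46 MPa

26.46 MPa


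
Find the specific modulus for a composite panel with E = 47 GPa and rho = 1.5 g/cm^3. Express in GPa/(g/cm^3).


Specific stiffness = E/rho = 47/1.5 = 31.3 GPa/(g/cm^3)

31.3 GPa/(g/cm^3)


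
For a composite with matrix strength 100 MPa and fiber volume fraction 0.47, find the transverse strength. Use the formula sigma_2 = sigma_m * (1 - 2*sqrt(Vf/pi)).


factor = 1 - 2*sqrt(0.47/pi) = 0.2264
sigma_2 = 100 * 0.2264 = 22.64 MPa

22.64 MPa


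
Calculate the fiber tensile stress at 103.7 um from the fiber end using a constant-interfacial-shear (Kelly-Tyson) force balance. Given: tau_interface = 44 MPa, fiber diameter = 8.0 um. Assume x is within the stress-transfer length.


Force balance: sigma_f * (pi*d^2/4) = tau * (pi*d) * x  ->  sigma_f = 4 * tau * x / d
sigma_f = 4 * 44 * 103.7 / 8.0 = 2281.4 MPa

2281.4 MPa


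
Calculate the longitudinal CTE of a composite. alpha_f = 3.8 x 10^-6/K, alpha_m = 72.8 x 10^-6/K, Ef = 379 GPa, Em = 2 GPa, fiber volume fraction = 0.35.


E1 = Ef*Vf + Em*(1-Vf) = 133.95
alpha_1 = (alpha_f*Ef*Vf + alpha_m*Em*(1-Vf))/E1 = 4.47 x 10^-6/K

4.47 x 10^-6/K


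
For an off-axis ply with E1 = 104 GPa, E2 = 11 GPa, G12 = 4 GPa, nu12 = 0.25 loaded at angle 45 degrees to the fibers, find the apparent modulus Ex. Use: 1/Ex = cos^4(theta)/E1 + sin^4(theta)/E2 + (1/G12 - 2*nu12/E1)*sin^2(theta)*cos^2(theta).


cos^4(45) = 0.25, sin^4(45) = 0.25, sin^2(45)*cos^2(45) = 0.25
1/G12 - 2*nu12/E1 = 1/4 - 2*0.25/104 = 0.245192 GPa^-1
1/Ex = 0.25/104 + 0.25/11 + 0.245192*0.25 = 0.0864292 GPa^-1
Ex = 11.57 GPa

11.57 GPa


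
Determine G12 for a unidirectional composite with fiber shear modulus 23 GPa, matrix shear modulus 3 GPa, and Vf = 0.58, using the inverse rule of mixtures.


1/G12 = Vf/Gf + (1-Vf)/Gm = 0.58/23 + 0.42/3
G12 = 6.05 GPa

6.05 GPa


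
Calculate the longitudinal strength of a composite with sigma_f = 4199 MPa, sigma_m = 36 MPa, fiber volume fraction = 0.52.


sigma_1 = sigma_f*Vf + sigma_m*(1-Vf) = 4199*0.52 + 36*0.48 = 2200.8 MPa

2200.8 MPa


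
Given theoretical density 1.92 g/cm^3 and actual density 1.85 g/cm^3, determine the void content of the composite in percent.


Void% = (rho_theo - rho_actual)/rho_theo * 100 = (1.92 - 1.85)/1.92 * 100 = 3.65%

3.65%


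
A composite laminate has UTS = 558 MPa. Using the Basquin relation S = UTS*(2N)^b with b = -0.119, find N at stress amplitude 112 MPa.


N = 0.5 * (S/UTS)^(1/b) = 0.5 * (112/558)^(1/-0.119) = 362752.2719 cycles

362752.2719 cycles


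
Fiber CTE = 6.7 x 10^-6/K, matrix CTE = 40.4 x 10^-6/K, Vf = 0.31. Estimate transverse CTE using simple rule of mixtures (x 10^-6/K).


alpha_2 = alpha_f*Vf + alpha_m*(1-Vf) = 6.7*0.31 + 40.4*0.69 = 30.0 x 10^-6/K

30.0 x 10^-6/K


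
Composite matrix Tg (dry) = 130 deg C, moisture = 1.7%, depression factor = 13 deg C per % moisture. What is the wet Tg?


Tg_wet = Tg_dry - k*moisture = 130 - 13*1.7 = 107.9 deg C

107.9 deg C


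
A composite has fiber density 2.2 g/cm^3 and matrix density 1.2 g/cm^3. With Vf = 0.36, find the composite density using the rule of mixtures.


rho_c = rho_f*Vf + rho_m*(1-Vf) = 2.2*0.36 + 1.2*0.64 = 1.56 g/cm^3

1.56 g/cm^3


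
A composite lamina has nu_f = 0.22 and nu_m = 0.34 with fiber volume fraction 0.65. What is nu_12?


nu_12 = nu_f*Vf + nu_m*(1-Vf) = 0.22*0.65 + 0.34*0.35 = 0.262

0.262


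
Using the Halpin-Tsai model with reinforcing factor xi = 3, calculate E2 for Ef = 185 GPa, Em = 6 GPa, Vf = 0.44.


eta = (Ef/Em - 1)/(Ef/Em + xi) = (30.8333 - 1)/(30.8333 + 3) = 0.8818
E2 = Em*(1+xi*eta*Vf)/(1-eta*Vf) = 21.21 GPa

21.21 GPa


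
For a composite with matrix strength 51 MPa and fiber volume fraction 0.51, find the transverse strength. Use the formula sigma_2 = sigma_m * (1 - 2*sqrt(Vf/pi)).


factor = 1 - 2*sqrt(0.51/pi) = 0.1942
sigma_2 = 51 * 0.1942 = 9.9 MPa

9.9 MPa


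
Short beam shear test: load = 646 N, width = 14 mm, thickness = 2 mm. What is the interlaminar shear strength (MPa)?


ILSS = 3F/(4bh) = 3*646/(4*14*2) = 17.3 MPa

17.3 MPa


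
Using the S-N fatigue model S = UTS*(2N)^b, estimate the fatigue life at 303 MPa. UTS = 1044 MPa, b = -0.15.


N = 0.5 * (S/UTS)^(1/b) = 0.5 * (303/1044)^(1/-0.15) = 1908.4867 cycles

1908.4867 cycles


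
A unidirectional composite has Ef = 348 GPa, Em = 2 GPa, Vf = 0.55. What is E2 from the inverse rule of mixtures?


1/E2 = Vf/Ef + (1-Vf)/Em = 0.55/348 + 0.45/2
E2 = 4.41 GPa

4.41 GPa


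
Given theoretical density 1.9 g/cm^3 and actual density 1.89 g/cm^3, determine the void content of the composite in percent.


Void% = (rho_theo - rho_actual)/rho_theo * 100 = (1.9 - 1.89)/1.9 * 100 = 0.53%

0.53%


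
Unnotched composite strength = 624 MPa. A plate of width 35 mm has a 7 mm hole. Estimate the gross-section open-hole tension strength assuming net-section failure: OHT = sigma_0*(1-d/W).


OHT = sigma_0*(1-d/W) = 624*(1-7/35) = 499.2 MPa

499.2 MPa


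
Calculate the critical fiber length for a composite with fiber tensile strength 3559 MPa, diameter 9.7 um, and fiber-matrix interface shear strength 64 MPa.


Lc = sigma_f * d / (2 * tau_i) = 3559 * 9.7 / (2 * 64) = 269.7 um

269.7 um


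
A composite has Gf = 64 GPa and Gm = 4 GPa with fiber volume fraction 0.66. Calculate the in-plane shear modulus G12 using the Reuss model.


1/G12 = Vf/Gf + (1-Vf)/Gm = 0.66/64 + 0.34/4
G12 = 10.49 GPa

10.49 GPa


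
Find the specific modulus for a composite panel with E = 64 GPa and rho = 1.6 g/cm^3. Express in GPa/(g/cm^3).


Specific stiffness = E/rho = 64/1.6 = 40.0 GPa/(g/cm^3)

40.0 GPa/(g/cm^3)


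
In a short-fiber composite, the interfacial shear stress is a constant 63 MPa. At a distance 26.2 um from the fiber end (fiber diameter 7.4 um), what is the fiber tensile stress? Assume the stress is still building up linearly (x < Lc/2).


Force balance: sigma_f * (pi*d^2/4) = tau * (pi*d) * x  ->  sigma_f = 4 * tau * x / d
sigma_f = 4 * 63 * 26.2 / 7.4 = 892.2 MPa

892.2 MPa


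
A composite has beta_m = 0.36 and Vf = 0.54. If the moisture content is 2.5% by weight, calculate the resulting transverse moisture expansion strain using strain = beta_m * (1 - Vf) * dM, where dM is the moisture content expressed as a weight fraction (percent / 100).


dM = 2.5/100 = 0.025
strain = beta_m * (1-Vf) * dM = 0.36 * 0.46 * 0.025 = 0.00414

0.00414


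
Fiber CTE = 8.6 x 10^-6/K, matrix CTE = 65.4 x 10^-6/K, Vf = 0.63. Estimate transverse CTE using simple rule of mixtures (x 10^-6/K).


alpha_2 = alpha_f*Vf + alpha_m*(1-Vf) = 8.6*0.63 + 65.4*0.37 = 29.6 x 10^-6/K

29.6 x 10^-6/K


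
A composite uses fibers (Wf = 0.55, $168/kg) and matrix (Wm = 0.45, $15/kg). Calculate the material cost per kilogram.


Cost = cost_f*Wf + cost_m*Wm = 168*0.55 + 15*0.45 = $99.15/kg

$99.15/kg


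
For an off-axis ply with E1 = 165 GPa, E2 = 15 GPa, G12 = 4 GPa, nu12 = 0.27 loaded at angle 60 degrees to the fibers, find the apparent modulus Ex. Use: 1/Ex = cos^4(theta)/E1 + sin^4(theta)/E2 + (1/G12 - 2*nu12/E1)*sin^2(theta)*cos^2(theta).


cos^4(60) = 0.0625, sin^4(60) = 0.5625, sin^2(60)*cos^2(60) = 0.1875
1/G12 - 2*nu12/E1 = 1/4 - 2*0.27/165 = 0.246727 GPa^-1
1/Ex = 0.0625/165 + 0.5625/15 + 0.246727*0.1875 = 0.0841402 GPa^-1
Ex = 11.88 GPa

11.88 GPa


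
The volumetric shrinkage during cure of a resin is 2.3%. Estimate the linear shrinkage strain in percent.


Linear shrinkage ≈ vol_shrink/3 = 2.3/3 = 0.767%

0.767%


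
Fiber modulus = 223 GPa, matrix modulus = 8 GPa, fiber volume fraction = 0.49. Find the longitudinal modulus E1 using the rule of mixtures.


E1 = Ef*Vf + Em*(1-Vf) = 223*0.49 + 8*0.51 = 113.35 GPa

113.35 GPa


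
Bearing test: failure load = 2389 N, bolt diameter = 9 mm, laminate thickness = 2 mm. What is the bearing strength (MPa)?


sigma_br = F/(d*h) = 2389/(9*2) = 132.7 MPa

132.7 MPa


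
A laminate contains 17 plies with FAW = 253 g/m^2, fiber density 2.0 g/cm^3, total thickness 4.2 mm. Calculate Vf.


Vf = n * FAW / (rho_f * h * 1000) = 17 * 253 / (2.0 * 4.2 * 1000) = 0.512

0.512


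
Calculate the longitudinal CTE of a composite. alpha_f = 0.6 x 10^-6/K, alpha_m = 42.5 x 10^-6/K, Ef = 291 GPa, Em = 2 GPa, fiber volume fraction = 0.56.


E1 = Ef*Vf + Em*(1-Vf) = 163.84
alpha_1 = (alpha_f*Ef*Vf + alpha_m*Em*(1-Vf))/E1 = 0.83 x 10^-6/K

0.83 x 10^-6/K


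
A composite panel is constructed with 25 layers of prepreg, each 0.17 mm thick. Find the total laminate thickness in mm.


h = n * t_ply = 25 * 0.17 = 4.25 mm

4.25 mm


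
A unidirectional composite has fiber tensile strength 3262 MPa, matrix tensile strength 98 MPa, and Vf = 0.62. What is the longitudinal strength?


sigma_1 = sigma_f*Vf + sigma_m*(1-Vf) = 3262*0.62 + 98*0.38 = 2059.7 MPa

2059.7 MPa


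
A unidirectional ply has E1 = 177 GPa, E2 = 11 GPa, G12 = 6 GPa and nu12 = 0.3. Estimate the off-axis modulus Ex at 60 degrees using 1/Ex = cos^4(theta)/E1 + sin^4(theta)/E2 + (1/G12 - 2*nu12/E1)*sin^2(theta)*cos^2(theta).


cos^4(60) = 0.0625, sin^4(60) = 0.5625, sin^2(60)*cos^2(60) = 0.1875
1/G12 - 2*nu12/E1 = 1/6 - 2*0.3/177 = 0.163277 GPa^-1
1/Ex = 0.0625/177 + 0.5625/11 + 0.163277*0.1875 = 0.0821039 GPa^-1
Ex = 12.18 GPa

12.18 GPa


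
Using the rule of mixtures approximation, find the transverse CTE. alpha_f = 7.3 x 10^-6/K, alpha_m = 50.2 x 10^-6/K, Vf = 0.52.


alpha_2 = alpha_f*Vf + alpha_m*(1-Vf) = 7.3*0.52 + 50.2*0.48 = 27.9 x 10^-6/K

27.9 x 10^-6/K


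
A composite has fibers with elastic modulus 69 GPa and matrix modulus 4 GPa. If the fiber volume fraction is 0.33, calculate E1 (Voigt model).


E1 = Ef*Vf + Em*(1-Vf) = 69*0.33 + 4*0.67 = 25.45 GPa

25.45 GPa


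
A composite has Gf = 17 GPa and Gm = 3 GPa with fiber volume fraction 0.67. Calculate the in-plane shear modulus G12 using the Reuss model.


1/G12 = Vf/Gf + (1-Vf)/Gm = 0.67/17 + 0.33/3
G12 = 6.69 GPa

6.69 GPa


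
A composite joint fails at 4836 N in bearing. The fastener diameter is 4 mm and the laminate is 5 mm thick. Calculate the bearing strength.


sigma_br = F/(d*h) = 4836/(4*5) = 241.8 MPa

241.8 MPa


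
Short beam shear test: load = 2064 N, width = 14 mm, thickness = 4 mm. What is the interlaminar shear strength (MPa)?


ILSS = 3F/(4bh) = 3*2064/(4*14*4) = 27.64 MPa

27.64 MPa


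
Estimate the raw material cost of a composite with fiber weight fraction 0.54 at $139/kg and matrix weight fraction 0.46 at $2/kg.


Cost = cost_f*Wf + cost_m*Wm = 139*0.54 + 2*0.46 = $75.98/kg

$75.98/kg


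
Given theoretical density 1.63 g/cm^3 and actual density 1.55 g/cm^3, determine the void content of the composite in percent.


Void% = (rho_theo - rho_actual)/rho_theo * 100 = (1.63 - 1.55)/1.63 * 100 = 4.91%

4.91%


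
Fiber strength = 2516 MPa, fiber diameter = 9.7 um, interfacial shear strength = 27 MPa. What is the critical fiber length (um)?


Lc = sigma_f * d / (2 * tau_i) = 2516 * 9.7 / (2 * 27) = 451.9 um

451.9 um


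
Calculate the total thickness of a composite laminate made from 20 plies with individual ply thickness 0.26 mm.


h = n * t_ply = 20 * 0.26 = 5.2 mm

5.2 mm


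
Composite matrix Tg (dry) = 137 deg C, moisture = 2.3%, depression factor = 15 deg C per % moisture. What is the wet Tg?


Tg_wet = Tg_dry - k*moisture = 137 - 15*2.3 = 102.5 deg C

102.5 deg C


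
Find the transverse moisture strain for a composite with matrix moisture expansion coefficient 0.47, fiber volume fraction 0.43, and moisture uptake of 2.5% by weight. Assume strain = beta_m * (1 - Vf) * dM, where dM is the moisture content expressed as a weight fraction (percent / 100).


dM = 2.5/100 = 0.025
strain = beta_m * (1-Vf) * dM = 0.47 * 0.57 * 0.025 = 0.0066975

0.0066975


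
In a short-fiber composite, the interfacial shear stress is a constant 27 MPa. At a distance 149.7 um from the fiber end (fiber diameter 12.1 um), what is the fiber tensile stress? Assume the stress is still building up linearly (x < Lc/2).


Force balance: sigma_f * (pi*d^2/4) = tau * (pi*d) * x  ->  sigma_f = 4 * tau * x / d
sigma_f = 4 * 27 * 149.7 / 12.1 = 1336.2 MPa

1336.2 MPa


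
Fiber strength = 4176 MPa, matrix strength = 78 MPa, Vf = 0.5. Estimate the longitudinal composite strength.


sigma_1 = sigma_f*Vf + sigma_m*(1-Vf) = 4176*0.5 + 78*0.5 = 2127.0 MPa

2127.0 MPa


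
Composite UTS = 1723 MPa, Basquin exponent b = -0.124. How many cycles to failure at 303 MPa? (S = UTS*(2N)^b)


N = 0.5 * (S/UTS)^(1/b) = 0.5 * (303/1723)^(1/-0.124) = 611520.0792 cycles

611520.0792 cycles


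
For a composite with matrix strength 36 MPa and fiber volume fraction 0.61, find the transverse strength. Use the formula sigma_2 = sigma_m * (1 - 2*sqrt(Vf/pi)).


factor = 1 - 2*sqrt(0.61/pi) = 0.1187
sigma_2 = 36 * 0.1187 = 4.27 MPa

4.27 MPa


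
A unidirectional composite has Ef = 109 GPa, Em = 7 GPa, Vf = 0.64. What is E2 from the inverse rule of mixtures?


1/E2 = Vf/Ef + (1-Vf)/Em = 0.64/109 + 0.36/7
E2 = 17.45 GPa

17.45 GPa


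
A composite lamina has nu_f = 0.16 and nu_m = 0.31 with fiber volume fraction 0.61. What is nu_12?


nu_12 = nu_f*Vf + nu_m*(1-Vf) = 0.16*0.61 + 0.31*0.39 = 0.2185

0.2185


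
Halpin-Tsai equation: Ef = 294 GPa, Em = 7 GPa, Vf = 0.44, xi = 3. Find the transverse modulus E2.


eta = (Ef/Em - 1)/(Ef/Em + xi) = (42.0 - 1)/(42.0 + 3) = 0.9111
E2 = Em*(1+xi*eta*Vf)/(1-eta*Vf) = 25.74 GPa

25.74 GPa
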